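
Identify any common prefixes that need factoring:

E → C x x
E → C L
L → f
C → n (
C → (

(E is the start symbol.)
Yes, E has productions with common prefix 'C'

Left-factoring is needed when two productions for the same non-terminal
share a common prefix on the right-hand side.

Productions for E:
  E → C x x
  E → C L
Productions for C:
  C → n (
  C → (

Found common prefix 'C' in productions for E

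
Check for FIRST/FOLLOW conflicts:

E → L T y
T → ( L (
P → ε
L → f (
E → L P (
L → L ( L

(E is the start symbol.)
No FIRST/FOLLOW conflicts.

Nullable non-terminals: P.
P has a nullable alternative but only one production, so nothing to check.

E, L, T have no nullable alternative, so no FIRST/FOLLOW check is needed there.

No FIRST/FOLLOW conflicts found.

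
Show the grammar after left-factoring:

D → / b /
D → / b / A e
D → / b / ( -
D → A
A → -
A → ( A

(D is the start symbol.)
D → / b / D'
D' → ε
D' → A e
D' → ( -
D → A
A → -
A → ( A

Left-factoring transforms A → αβ₁ | αβ₂ into A → αA' and A' → β₁ | β₂
(α is the longest common prefix among the alternatives). Repeat until
no nonterminal has two alternatives with a common prefix.

Round 1: D has alternatives sharing prefix '/ b /'. Introduce D': D → / b / D'
  Add: D' → ε
  Add: D' → A e
  Add: D' → ( -

No remaining common prefixes — done.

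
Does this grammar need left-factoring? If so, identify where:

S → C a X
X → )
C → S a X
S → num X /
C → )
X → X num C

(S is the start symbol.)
No, left-factoring is not needed

Left-factoring is needed when two productions for the same non-terminal
share a common prefix on the right-hand side.

Productions for S:
  S → C a X
  S → num X /
Productions for X:
  X → )
  X → X num C
Productions for C:
  C → S a X
  C → )

No common prefixes found.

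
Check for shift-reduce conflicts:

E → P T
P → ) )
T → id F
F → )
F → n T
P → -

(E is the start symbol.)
No shift-reduce conflicts

A shift-reduce conflict occurs when an LR(0) state has both:
  - a complete (reduce) item [A → α .] (dot at the end), and
  - a shift item [B → β . c γ] (dot before a terminal).

Augment with E' → E and build the canonical LR(0) collection (I0 = CLOSURE({[E' → . E]}), then GOTO on every symbol after a dot until no new states appear). It has 12 states:
  I0: { [E → . P T], [E' → . E], [P → . ) )], [P → . -] }  — shift
  I1: { [P → ) . )] }  — shift
  I2: { [P → - .] }  — reduce
  I3: { [E' → E .] }  — accept
  I4: { [E → P . T], [T → . id F] }  — shift
  I5: { [E → P T .] }  — reduce
  I6: { [F → . )], [F → . n T], [T → id . F] }  — shift
  I7: { [F → ) .] }  — reduce
  I8: { [T → id F .] }  — reduce
  I9: { [F → n . T], [T → . id F] }  — shift
  I10: { [F → n T .] }  — reduce
  I11: { [P → ) ) .] }  — reduce

No state contains both a complete item and a shift item.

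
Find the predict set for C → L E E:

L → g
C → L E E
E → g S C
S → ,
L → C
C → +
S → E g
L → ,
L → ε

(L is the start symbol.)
{ '+', ',', 'g' }

PREDICT(C → L E E) = (FIRST(RHS) \ {ε}) ∪ (FOLLOW(C) if ε ∈ FIRST(RHS), i.e. RHS ⇒* ε)
FIRST(L) = { '+', ',', 'g', ε }
FIRST(E) = { 'g' }
FIRST(L E E) = { '+', ',', 'g' }
ε ∉ FIRST(L E E), so FOLLOW(C) is not added.
PREDICT(C → L E E) = { '+', ',', 'g' }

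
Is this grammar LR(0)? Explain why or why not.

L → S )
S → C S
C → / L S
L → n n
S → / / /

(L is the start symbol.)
No. Shift-reduce conflict between [S → / / / .] and [C → . / L S]

A grammar is LR(0) if no state in the canonical LR(0) collection has:
  - both a shift item (dot before a terminal) and a complete item (shift-reduce conflict), or
  - two or more complete items (reduce-reduce conflict; the accept item [L' → L .] counts as a complete item here).

Augment with L' → L and build the canonical LR(0) collection (I0 = CLOSURE({[L' → . L]}), then GOTO on every symbol after a dot until no new states appear). It has 13 states:
  I0: { [C → . / L S], [L → . S )], [L → . n n], [L' → . L], [S → . / / /], [S → . C S] }  — shift
  I1: { [C → . / L S], [C → / . L S], [L → . S )], [L → . n n], [S → . / / /], [S → . C S], [S → / . / /] }  — shift
  I2: { [C → . / L S], [S → . / / /], [S → . C S], [S → C . S] }  — shift
  I3: { [L' → L .] }  — accept
  I4: { [L → S . )] }  — shift
  I5: { [L → n . n] }  — shift
  I6: { [L → n n .] }  — reduce
  I7: { [L → S ) .] }  — reduce
  I8: { [S → C S .] }  — reduce
  I9: { [C → . / L S], [C → / . L S], [L → . S )], [L → . n n], [S → . / / /], [S → . C S], [S → / . / /], [S → / / . /] }  — shift
  I10: { [C → . / L S], [C → / L . S], [S → . / / /], [S → . C S] }  — shift
  I11: { [C → / L S .] }  — reduce
  I12: { [C → . / L S], [C → / . L S], [L → . S )], [L → . n n], [S → . / / /], [S → . C S], [S → / . / /], [S → / / . /], [S → / / / .] }  — shift, reduce

Conflict in state I12:
  Shift-reduce conflict between [S → / / / .] and [C → . / L S]
So the grammar is NOT LR(0).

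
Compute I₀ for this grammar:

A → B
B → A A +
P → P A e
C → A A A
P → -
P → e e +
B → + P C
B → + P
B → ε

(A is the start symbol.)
First, augment the grammar with A' → A
I₀ = CLOSURE({ [A' → . A] }):
  [A' → . A] has the dot before A: add [A → . B]
  [A → . B] has the dot before B: add [B → . A A +], [B → . + P C], [B → . + P], [B → .]
No further items can be added.

I₀ = { [A → . B], [A' → . A], [B → . + P C], [B → . + P], [B → . A A +], [B → .] }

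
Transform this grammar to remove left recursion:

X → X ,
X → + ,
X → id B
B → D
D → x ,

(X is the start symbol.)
X → + , X'
X → id B X'
X' → , X'
X' → ε
B → D
D → x ,

X is directly left-recursive. The standard transformation for
  A → A α₁ | ... | A α_m | β₁ | ... | β_n
is
  A  → β₁ A' | ... | β_n A'
  A' → α₁ A' | ... | α_m A' | ε

X → + , becomes X → + , X'
X → id B becomes X → id B X'
X → X , becomes X' → , X'
Add X' → ε

Productions for other non-terminals are unchanged:
  B → D
  D → x ,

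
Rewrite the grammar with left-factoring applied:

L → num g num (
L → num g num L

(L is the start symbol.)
Left-factoring transforms A → αβ₁ | αβ₂ into A → αA' and A' → β₁ | β₂
(α is the longest common prefix among the alternatives). Repeat until
no nonterminal has two alternatives with a common prefix.

Round 1: L has alternatives sharing prefix 'num g num'. Introduce L': L → num g num L'
  Add: L' → (
  Add: L' → L

No remaining common prefixes — done.

Resulting grammar:
L → num g num L'
L' → (
L' → L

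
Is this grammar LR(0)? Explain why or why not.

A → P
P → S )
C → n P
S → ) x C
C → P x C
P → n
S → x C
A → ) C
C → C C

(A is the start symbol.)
Augment with A' → A and build the canonical LR(0) collection (I0 = CLOSURE({[A' → . A]}), then GOTO on every symbol after a dot until no new states appear). It has 21 states:
  I0: { [A → . ) C], [A → . P], [A' → . A], [P → . S )], [P → . n], [S → . ) x C], [S → . x C] }  — shift
  I1: { [A → ) . C], [C → . C C], [C → . P x C], [C → . n P], [P → . S )], [P → . n], [S → ) . x C], [S → . ) x C], [S → . x C] }  — shift
  I2: { [A' → A .] }  — accept
  I3: { [A → P .] }  — reduce
  I4: { [P → S . )] }  — shift
  I5: { [P → n .] }  — reduce
  I6: { [C → . C C], [C → . P x C], [C → . n P], [P → . S )], [P → . n], [S → . ) x C], [S → . x C], [S → x . C] }  — shift
  I7: { [S → ) . x C] }  — shift
  I8: { [C → . C C], [C → . P x C], [C → . n P], [C → C . C], [P → . S )], [P → . n], [S → . ) x C], [S → . x C], [S → x C .] }  — shift, reduce
  I9: { [C → P . x C] }  — shift
  I10: { [C → n . P], [P → . S )], [P → . n], [P → n .], [S → . ) x C], [S → . x C] }  — shift, reduce
  I11: { [C → n P .] }  — reduce
  I12: { [C → . C C], [C → . P x C], [C → . n P], [C → P x . C], [P → . S )], [P → . n], [S → . ) x C], [S → . x C] }  — shift
  I13: { [C → . C C], [C → . P x C], [C → . n P], [C → C . C], [C → P x C .], [P → . S )], [P → . n], [S → . ) x C], [S → . x C] }  — shift, reduce
  I14: { [C → . C C], [C → . P x C], [C → . n P], [C → C . C], [C → C C .], [P → . S )], [P → . n], [S → . ) x C], [S → . x C] }  — shift, reduce
  I15: { [C → . C C], [C → . P x C], [C → . n P], [P → . S )], [P → . n], [S → ) x . C], [S → . ) x C], [S → . x C] }  — shift
  I16: { [C → . C C], [C → . P x C], [C → . n P], [C → C . C], [P → . S )], [P → . n], [S → ) x C .], [S → . ) x C], [S → . x C] }  — shift, reduce
  I17: { [P → S ) .] }  — reduce
  I18: { [A → ) C .], [C → . C C], [C → . P x C], [C → . n P], [C → C . C], [P → . S )], [P → . n], [S → . ) x C], [S → . x C] }  — shift, reduce
  I19: { [C → . C C], [C → . P x C], [C → . n P], [P → . S )], [P → . n], [S → ) x . C], [S → . ) x C], [S → . x C], [S → x . C] }  — shift
  I20: { [C → . C C], [C → . P x C], [C → . n P], [C → C . C], [P → . S )], [P → . n], [S → ) x C .], [S → . ) x C], [S → . x C], [S → x C .] }  — shift, 2 reduces

Conflict in state I8:
  Shift-reduce conflict between [S → x C .] and [C → . n P]
So the grammar is NOT LR(0).

Answer: No. Shift-reduce conflict between [S → x C .] and [C → . n P]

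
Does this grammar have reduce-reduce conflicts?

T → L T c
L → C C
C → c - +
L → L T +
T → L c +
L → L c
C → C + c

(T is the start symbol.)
Augment with T' → T and build the canonical LR(0) collection (I0 = CLOSURE({[T' → . T]}), then GOTO on every symbol after a dot until no new states appear). It has 15 states:
  I0: { [C → . C + c], [C → . c - +], [L → . C C], [L → . L T +], [L → . L c], [T → . L T c], [T → . L c +], [T' → . T] }  — shift
  I1: { [C → . C + c], [C → . c - +], [C → C . + c], [L → C . C] }  — shift
  I2: { [C → . C + c], [C → . c - +], [L → . C C], [L → . L T +], [L → . L c], [L → L . T +], [L → L . c], [T → . L T c], [T → . L c +], [T → L . T c], [T → L . c +] }  — shift
  I3: { [T' → T .] }  — accept
  I4: { [C → c . - +] }  — shift
  I5: { [C → c - . +] }  — shift
  I6: { [C → c - + .] }  — reduce
  I7: { [L → L T . +], [T → L T . c] }  — shift
  I8: { [C → c . - +], [L → L c .], [T → L c . +] }  — shift, reduce
  I9: { [T → L c + .] }  — reduce
  I10: { [L → L T + .] }  — reduce
  I11: { [T → L T c .] }  — reduce
  I12: { [C → C + . c] }  — shift
  I13: { [C → C . + c], [L → C C .] }  — shift, reduce
  I14: { [C → C + c .] }  — reduce

No state contains more than one complete item.

Answer: No reduce-reduce conflicts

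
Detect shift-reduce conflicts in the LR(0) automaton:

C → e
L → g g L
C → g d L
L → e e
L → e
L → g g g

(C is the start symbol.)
Augment with C' → C and build the canonical LR(0) collection (I0 = CLOSURE({[C' → . C]}), then GOTO on every symbol after a dot until no new states appear). It has 12 states:
  I0: { [C → . e], [C → . g d L], [C' → . C] }  — shift
  I1: { [C' → C .] }  — accept
  I2: { [C → e .] }  — reduce
  I3: { [C → g . d L] }  — shift
  I4: { [C → g d . L], [L → . e e], [L → . e], [L → . g g L], [L → . g g g] }  — shift
  I5: { [C → g d L .] }  — reduce
  I6: { [L → e . e], [L → e .] }  — shift, reduce
  I7: { [L → g . g L], [L → g . g g] }  — shift
  I8: { [L → . e e], [L → . e], [L → . g g L], [L → . g g g], [L → g g . L], [L → g g . g] }  — shift
  I9: { [L → g g L .] }  — reduce
  I10: { [L → g . g L], [L → g . g g], [L → g g g .] }  — shift, reduce
  I11: { [L → e e .] }  — reduce

I6 contains reduce item [L → e .] and shift item [L → e . e] — shift-reduce conflict.
I10 contains reduce item [L → g g g .] and shift items [L → g . g L], [L → g . g g] — shift-reduce conflict.

Answer: Yes — I6: [L → e .] vs [L → e . e]; I10: [L → g g g .] vs [L → g . g L]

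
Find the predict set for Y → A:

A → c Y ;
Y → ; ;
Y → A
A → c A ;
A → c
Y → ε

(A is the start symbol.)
{ 'c' }

PREDICT(Y → A) = (FIRST(RHS) \ {ε}) ∪ (FOLLOW(Y) if ε ∈ FIRST(RHS), i.e. RHS ⇒* ε)
FIRST(A) = { 'c' }
FIRST(A) = { 'c' }
ε ∉ FIRST(A), so FOLLOW(Y) is not added.
PREDICT(Y → A) = { 'c' }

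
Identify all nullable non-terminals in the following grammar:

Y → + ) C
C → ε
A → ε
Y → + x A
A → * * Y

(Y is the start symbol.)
{ 'A', 'C' }

ε-productions: C → ε, A → ε
So C, A are immediately nullable.
No further non-terminal can be added: every production for the remaining non-terminals contains a terminal or a non-nullable non-terminal.
Nullable = { 'A', 'C' }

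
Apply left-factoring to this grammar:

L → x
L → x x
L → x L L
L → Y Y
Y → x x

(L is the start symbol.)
Left-factoring transforms A → αβ₁ | αβ₂ into A → αA' and A' → β₁ | β₂
(α is the longest common prefix among the alternatives). Repeat until
no nonterminal has two alternatives with a common prefix.

Round 1: L has alternatives sharing prefix 'x'. Introduce L': L → x L'
  Add: L' → ε
  Add: L' → x
  Add: L' → L L

No remaining common prefixes — done.

Resulting grammar:
L → x L'
L' → ε
L' → x
L' → L L
L → Y Y
Y → x x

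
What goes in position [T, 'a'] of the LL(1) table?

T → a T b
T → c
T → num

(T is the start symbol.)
To find M[T, 'a'], we find productions for T where 'a' is in the predict set (PREDICT(N → α) = (FIRST(α) \ {ε}) ∪ (FOLLOW(N) if α ⇒* ε)).

T → a T b: PREDICT = { 'a' }
  'a' is in predict set, so this production goes in M[T, 'a']
T → c: PREDICT = { 'c' }
T → num: PREDICT = { 'num' }

M[T, 'a'] = T → a T b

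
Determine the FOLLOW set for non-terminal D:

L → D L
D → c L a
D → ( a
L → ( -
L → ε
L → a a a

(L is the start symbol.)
{ $, '(', 'a', 'c' }

In L → D L: D is followed by L, add FIRST(L) \ {ε} = { '(', 'a', 'c' }
  L is nullable, so also add FOLLOW(L)

The FOLLOW sets referred to above (computed the same way, to a fixed point):
  FOLLOW(L) = { $, 'a' }

Taking the union: FOLLOW(D) = { $, '(', 'a', 'c' }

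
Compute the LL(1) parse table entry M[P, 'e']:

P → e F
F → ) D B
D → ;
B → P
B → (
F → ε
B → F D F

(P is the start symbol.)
P → e F

To find M[P, 'e'], we find productions for P where 'e' is in the predict set (PREDICT(N → α) = (FIRST(α) \ {ε}) ∪ (FOLLOW(N) if α ⇒* ε)).

P → e F: PREDICT = { 'e' }
  'e' is in predict set, so this production goes in M[P, 'e']

M[P, 'e'] = P → e F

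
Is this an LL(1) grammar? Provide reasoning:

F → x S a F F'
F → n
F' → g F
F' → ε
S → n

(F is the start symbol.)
No. Predict set conflict for F': { 'g' }

A grammar is LL(1) if for each non-terminal N with multiple productions, the predict sets of those productions are pairwise disjoint, where PREDICT(N → α) = (FIRST(α) \ {ε}) ∪ (FOLLOW(N) if α ⇒* ε).

Relevant sets:
  FOLLOW(F') = { $, 'g' }

For F:
  PREDICT(F → x S a F F') = { 'x' }
  PREDICT(F → n) = { 'n' }
For F':
  PREDICT(F' → g F) = { 'g' }
  PREDICT(F' → ε) = { $, 'g' }
S has a single production, so nothing to check there.

Conflict found: Predict set conflict for F': { 'g' }
The grammar is NOT LL(1).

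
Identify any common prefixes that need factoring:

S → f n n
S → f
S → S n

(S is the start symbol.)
Yes, S has productions with common prefix 'f'

Left-factoring is needed when two productions for the same non-terminal
share a common prefix on the right-hand side.

Productions for S:
  S → f n n
  S → f
  S → S n

Found common prefix 'f' in productions for S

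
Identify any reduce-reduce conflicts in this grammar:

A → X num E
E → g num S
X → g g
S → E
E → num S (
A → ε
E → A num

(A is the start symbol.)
No reduce-reduce conflicts

A reduce-reduce conflict occurs when an LR(0) state has two complete items [A → α .] and [B → β .] — both call for a reduction, and with no lookahead the parser cannot choose between them.

Augment with A' → A and build the canonical LR(0) collection (I0 = CLOSURE({[A' → . A]}), then GOTO on every symbol after a dot until no new states appear). It has 16 states:
  I0: { [A → . X num E], [A → .], [A' → . A], [X → . g g] }  — shift, reduce
  I1: { [A' → A .] }  — accept
  I2: { [A → X . num E] }  — shift
  I3: { [X → g . g] }  — shift
  I4: { [X → g g .] }  — reduce
  I5: { [A → . X num E], [A → .], [A → X num . E], [E → . A num], [E → . g num S], [E → . num S (], [X → . g g] }  — shift, reduce
  I6: { [E → A . num] }  — shift
  I7: { [A → X num E .] }  — reduce
  I8: { [E → g . num S], [X → g . g] }  — shift
  I9: { [A → . X num E], [A → .], [E → . A num], [E → . g num S], [E → . num S (], [E → num . S (], [S → . E], [X → . g g] }  — shift, reduce
  I10: { [S → E .] }  — reduce
  I11: { [E → num S . (] }  — shift
  I12: { [E → num S ( .] }  — reduce
  I13: { [A → . X num E], [A → .], [E → . A num], [E → . g num S], [E → . num S (], [E → g num . S], [S → . E], [X → . g g] }  — shift, reduce
  I14: { [E → g num S .] }  — reduce
  I15: { [E → A num .] }  — reduce

No state contains more than one complete item.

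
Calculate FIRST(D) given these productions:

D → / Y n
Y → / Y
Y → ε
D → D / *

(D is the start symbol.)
{ '/' }

From D → / Y n:
  - '/' is a terminal: add '/' and stop
From D → D / *:
  - D is the symbol being defined: contributes nothing new
    D is not nullable, so stop

Collecting: FIRST(D) = { '/' }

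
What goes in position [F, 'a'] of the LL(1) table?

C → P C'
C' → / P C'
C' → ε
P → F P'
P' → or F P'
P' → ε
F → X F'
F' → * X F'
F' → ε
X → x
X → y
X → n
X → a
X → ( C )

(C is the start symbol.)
F → X F'

To find M[F, 'a'], we find productions for F where 'a' is in the predict set (PREDICT(N → α) = (FIRST(α) \ {ε}) ∪ (FOLLOW(N) if α ⇒* ε)).

Relevant sets:
  FIRST(X) = { '(', 'a', 'n', 'x', 'y' }

F → X F': PREDICT = { '(', 'a', 'n', 'x', 'y' }
  'a' is in predict set, so this production goes in M[F, 'a']

M[F, 'a'] = F → X F'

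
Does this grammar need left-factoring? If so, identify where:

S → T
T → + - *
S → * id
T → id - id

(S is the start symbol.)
No, left-factoring is not needed

Left-factoring is needed when two productions for the same non-terminal
share a common prefix on the right-hand side.

Productions for S:
  S → T
  S → * id
Productions for T:
  T → + - *
  T → id - id

No common prefixes found.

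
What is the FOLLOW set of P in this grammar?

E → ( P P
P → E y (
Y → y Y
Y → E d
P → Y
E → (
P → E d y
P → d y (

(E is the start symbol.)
{ $, '(', 'd', 'y' }

In E → ( P P: P is followed by P, add FIRST(P) \ {ε} = { '(', 'd', 'y' }
In E → ( P P: P is at the end, add FOLLOW(E)

The FOLLOW sets referred to above (computed the same way, to a fixed point):
  FOLLOW(E) = { $, 'd', 'y' }

Taking the union: FOLLOW(P) = { $, '(', 'd', 'y' }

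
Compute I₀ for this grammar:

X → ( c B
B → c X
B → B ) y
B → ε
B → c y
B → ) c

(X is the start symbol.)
First, augment the grammar with X' → X
I₀ = CLOSURE({ [X' → . X] }):
  [X' → . X] has the dot before X: add [X → . ( c B]
No further items can be added.

I₀ = { [X → . ( c B], [X' → . X] }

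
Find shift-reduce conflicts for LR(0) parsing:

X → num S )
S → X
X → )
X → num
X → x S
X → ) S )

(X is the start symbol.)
Augment with X' → X and build the canonical LR(0) collection (I0 = CLOSURE({[X' → . X]}), then GOTO on every symbol after a dot until no new states appear). It has 11 states:
  I0: { [X → . ) S )], [X → . )], [X → . num S )], [X → . num], [X → . x S], [X' → . X] }  — shift
  I1: { [S → . X], [X → ) . S )], [X → ) .], [X → . ) S )], [X → . )], [X → . num S )], [X → . num], [X → . x S] }  — shift, reduce
  I2: { [X' → X .] }  — accept
  I3: { [S → . X], [X → . ) S )], [X → . )], [X → . num S )], [X → . num], [X → . x S], [X → num . S )], [X → num .] }  — shift, reduce
  I4: { [S → . X], [X → . ) S )], [X → . )], [X → . num S )], [X → . num], [X → . x S], [X → x . S] }  — shift
  I5: { [X → x S .] }  — reduce
  I6: { [S → X .] }  — reduce
  I7: { [X → num S . )] }  — shift
  I8: { [X → num S ) .] }  — reduce
  I9: { [X → ) S . )] }  — shift
  I10: { [X → ) S ) .] }  — reduce

I1 contains reduce item [X → ) .] and shift items [X → . )], [X → . ) S )], [X → . num], [X → . num S )], [X → . x S] — shift-reduce conflict.
I3 contains reduce item [X → num .] and shift items [X → . )], [X → . ) S )], [X → . num], [X → . num S )], [X → . x S] — shift-reduce conflict.

Answer: Yes — I1: [X → ) .] vs [X → . )]; I3: [X → num .] vs [X → . )]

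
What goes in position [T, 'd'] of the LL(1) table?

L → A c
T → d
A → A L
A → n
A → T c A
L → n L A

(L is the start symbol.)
T → d

To find M[T, 'd'], we find productions for T where 'd' is in the predict set (PREDICT(N → α) = (FIRST(α) \ {ε}) ∪ (FOLLOW(N) if α ⇒* ε)).

T → d: PREDICT = { 'd' }
  'd' is in predict set, so this production goes in M[T, 'd']

M[T, 'd'] = T → d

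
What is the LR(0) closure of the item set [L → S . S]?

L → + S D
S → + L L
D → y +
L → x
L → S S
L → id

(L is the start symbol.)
To compute CLOSURE, for each item [A → α.Bβ] where B is a non-terminal, add [B → .γ] for all productions B → γ; repeat for the newly added items until nothing changes.

Start with: [L → S . S]
  [L → S . S] has the dot before S: add [S → . + L L]
No further items can be added.

CLOSURE = { [L → S . S], [S → . + L L] }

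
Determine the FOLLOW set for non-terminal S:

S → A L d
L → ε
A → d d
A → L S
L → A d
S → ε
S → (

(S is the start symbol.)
S is the start symbol, so $ ∈ FOLLOW(S).
In A → L S: S is at the end, add FOLLOW(A)

The FOLLOW sets referred to above (computed the same way, to a fixed point):
  FOLLOW(A) = { '(', 'd' }

Taking the union: FOLLOW(S) = { $, '(', 'd' }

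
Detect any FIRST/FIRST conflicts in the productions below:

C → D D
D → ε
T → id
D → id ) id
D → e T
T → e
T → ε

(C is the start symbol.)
No FIRST/FIRST conflicts.

A FIRST/FIRST conflict occurs when two productions N → α and N → β for the same non-terminal have FIRST(α) ∩ FIRST(β) ≠ ∅ (with ε ∈ FIRST of a nullable right-hand side, so two nullable alternatives also conflict).

Productions for D:
  D → ε: FIRST = { ε }
  D → id ) id: FIRST = { 'id' }
  D → e T: FIRST = { 'e' }
Productions for T:
  T → id: FIRST = { 'id' }
  T → e: FIRST = { 'e' }
  T → ε: FIRST = { ε }
C has only one production, so no FIRST/FIRST conflict is possible there.

All alternatives of each non-terminal have pairwise disjoint FIRST sets.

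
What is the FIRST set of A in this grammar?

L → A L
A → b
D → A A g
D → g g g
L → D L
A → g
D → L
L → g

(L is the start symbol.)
From A → b:
  - b is a terminal: add 'b' and stop
From A → g:
  - g is a terminal: add 'g' and stop

Collecting: FIRST(A) = { 'b', 'g' }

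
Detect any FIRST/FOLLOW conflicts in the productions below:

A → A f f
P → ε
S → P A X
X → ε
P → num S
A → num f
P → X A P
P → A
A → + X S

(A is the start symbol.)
Yes. P → num S with FOLLOW(P) on { 'num' }; P → X A P with FOLLOW(P) on { '+', 'num' }; P → A with FOLLOW(P) on { '+', 'num' }

A FIRST/FOLLOW conflict occurs when a non-terminal N has a nullable alternative N → β (β ⇒* ε) and another alternative N → α with FIRST(α) ∩ FOLLOW(N) ≠ ∅: on such a lookahead the parser cannot decide between expanding α and letting N vanish via β.

Nullable non-terminals: P, X.
FIRST sets used below: FIRST(X) = { ε }, FIRST(A) = { '+', 'num' }

P: nullable alternative(s) P → ε; FOLLOW(P) = { '+', 'num' }
  P → ε: FIRST \ {ε} = { } — this is the only nullable alternative, skip
  P → num S: FIRST \ {ε} = { 'num' } — overlaps FOLLOW(P) on { 'num' }: CONFLICT
  P → X A P: FIRST \ {ε} = { '+', 'num' } — overlaps FOLLOW(P) on { '+', 'num' }: CONFLICT
  P → A: FIRST \ {ε} = { '+', 'num' } — overlaps FOLLOW(P) on { '+', 'num' }: CONFLICT
X has a nullable alternative but only one production, so nothing to check.

A, S have no nullable alternative, so no FIRST/FOLLOW check is needed there.

So the grammar has 3 FIRST/FOLLOW conflicts (marked CONFLICT above).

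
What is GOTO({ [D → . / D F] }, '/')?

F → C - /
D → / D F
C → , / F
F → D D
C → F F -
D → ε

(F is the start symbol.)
{ [D → . / D F], [D → .], [D → / . D F] }

GOTO(I, '/') = CLOSURE({ [A → αX.β] : [A → α.Xβ] ∈ I, X = '/' })

Items with dot before '/', with the dot advanced:
  [D → . / D F] → [D → / . D F]
Closure of the advanced items:
  [D → / . D F] has the dot before D: add [D → . / D F], [D → .]

GOTO = { [D → . / D F], [D → .], [D → / . D F] }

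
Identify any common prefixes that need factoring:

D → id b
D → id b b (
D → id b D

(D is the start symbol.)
Yes, D has productions with common prefix 'id b'

Left-factoring is needed when two productions for the same non-terminal
share a common prefix on the right-hand side.

Productions for D:
  D → id b
  D → id b b (
  D → id b D

Found common prefix 'id b' in productions for D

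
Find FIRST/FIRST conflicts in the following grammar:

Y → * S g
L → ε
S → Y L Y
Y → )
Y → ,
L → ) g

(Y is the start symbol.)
Productions for Y:
  Y → * S g: FIRST = { '*' }
  Y → ): FIRST = { ')' }
  Y → ,: FIRST = { ',' }
Productions for L:
  L → ε: FIRST = { ε }
  L → ) g: FIRST = { ')' }
S has only one production, so no FIRST/FIRST conflict is possible there.

All alternatives of each non-terminal have pairwise disjoint FIRST sets.

Answer: No FIRST/FIRST conflicts.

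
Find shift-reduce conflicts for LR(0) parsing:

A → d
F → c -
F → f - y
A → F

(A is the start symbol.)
Augment with A' → A and build the canonical LR(0) collection (I0 = CLOSURE({[A' → . A]}), then GOTO on every symbol after a dot until no new states appear). It has 9 states:
  I0: { [A → . F], [A → . d], [A' → . A], [F → . c -], [F → . f - y] }  — shift
  I1: { [A' → A .] }  — accept
  I2: { [A → F .] }  — reduce
  I3: { [F → c . -] }  — shift
  I4: { [A → d .] }  — reduce
  I5: { [F → f . - y] }  — shift
  I6: { [F → f - . y] }  — shift
  I7: { [F → f - y .] }  — reduce
  I8: { [F → c - .] }  — reduce

No state contains both a complete item and a shift item.

Answer: No shift-reduce conflicts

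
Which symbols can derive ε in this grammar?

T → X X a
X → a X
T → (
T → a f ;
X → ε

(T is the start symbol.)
ε-productions: X → ε
So X is immediately nullable.
No further non-terminal can be added: every production for the remaining non-terminals contains a terminal or a non-nullable non-terminal.
Nullable = { 'X' }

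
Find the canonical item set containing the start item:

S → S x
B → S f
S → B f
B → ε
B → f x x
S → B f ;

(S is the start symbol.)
First, augment the grammar with S' → S
I₀ = CLOSURE({ [S' → . S] }):
  [S' → . S] has the dot before S: add [S → . S x], [S → . B f], [S → . B f ;]
  [S → . B f] has the dot before B: add [B → . S f], [B → .], [B → . f x x]
No further items can be added.

I₀ = { [B → . S f], [B → . f x x], [B → .], [S → . B f ;], [S → . B f], [S → . S x], [S' → . S] }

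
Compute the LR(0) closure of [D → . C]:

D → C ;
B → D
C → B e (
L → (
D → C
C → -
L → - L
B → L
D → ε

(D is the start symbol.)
{ [B → . D], [B → . L], [C → . -], [C → . B e (], [D → . C ;], [D → . C], [D → .], [L → . (], [L → . - L] }

To compute CLOSURE, for each item [A → α.Bβ] where B is a non-terminal, add [B → .γ] for all productions B → γ; repeat for the newly added items until nothing changes.

Start with: [D → . C]
  [D → . C] has the dot before C: add [C → . B e (], [C → . -]
  [C → . B e (] has the dot before B: add [B → . D], [B → . L]
  [B → . D] has the dot before D: add [D → . C ;], [D → .]
  [B → . L] has the dot before L: add [L → . (], [L → . - L]
No further items can be added.

CLOSURE = { [B → . D], [B → . L], [C → . -], [C → . B e (], [D → . C ;], [D → . C], [D → .], [L → . (], [L → . - L] }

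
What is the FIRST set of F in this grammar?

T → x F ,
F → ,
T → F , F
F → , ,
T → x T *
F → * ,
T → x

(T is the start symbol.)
From F → ,:
  - ',' is a terminal: add ',' and stop
From F → , ,:
  - ',' is a terminal: add ',' and stop
From F → * ,:
  - '*' is a terminal: add '*' and stop

Collecting: FIRST(F) = { '*', ',' }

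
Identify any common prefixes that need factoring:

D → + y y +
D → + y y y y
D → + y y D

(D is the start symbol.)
Left-factoring is needed when two productions for the same non-terminal
share a common prefix on the right-hand side.

Productions for D:
  D → + y y +
  D → + y y y y
  D → + y y D

Found common prefix '+ y y' in productions for D

Answer: Yes, D has productions with common prefix '+ y y'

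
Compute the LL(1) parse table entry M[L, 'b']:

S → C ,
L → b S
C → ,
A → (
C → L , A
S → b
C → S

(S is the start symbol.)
L → b S

To find M[L, 'b'], we find productions for L where 'b' is in the predict set (PREDICT(N → α) = (FIRST(α) \ {ε}) ∪ (FOLLOW(N) if α ⇒* ε)).

L → b S: PREDICT = { 'b' }
  'b' is in predict set, so this production goes in M[L, 'b']

M[L, 'b'] = L → b S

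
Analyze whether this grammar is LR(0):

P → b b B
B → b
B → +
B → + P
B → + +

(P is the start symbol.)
Augment with P' → P and build the canonical LR(0) collection (I0 = CLOSURE({[P' → . P]}), then GOTO on every symbol after a dot until no new states appear). It has 9 states:
  I0: { [P → . b b B], [P' → . P] }  — shift
  I1: { [P' → P .] }  — accept
  I2: { [P → b . b B] }  — shift
  I3: { [B → . + +], [B → . + P], [B → . +], [B → . b], [P → b b . B] }  — shift
  I4: { [B → + . +], [B → + . P], [B → + .], [P → . b b B] }  — shift, reduce
  I5: { [P → b b B .] }  — reduce
  I6: { [B → b .] }  — reduce
  I7: { [B → + + .] }  — reduce
  I8: { [B → + P .] }  — reduce

Conflict in state I4:
  Shift-reduce conflict between [B → + .] and [B → + . +]
So the grammar is NOT LR(0).

Answer: No. Shift-reduce conflict between [B → + .] and [B → + . +]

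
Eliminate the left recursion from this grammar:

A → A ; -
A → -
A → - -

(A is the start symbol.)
A → - A'
A → - - A'
A' → ; - A'
A' → ε

A is directly left-recursive. The standard transformation for
  A → A α₁ | ... | A α_m | β₁ | ... | β_n
is
  A  → β₁ A' | ... | β_n A'
  A' → α₁ A' | ... | α_m A' | ε

A → - becomes A → - A'
A → - - becomes A → - - A'
A → A ; - becomes A' → ; - A'
Add A' → ε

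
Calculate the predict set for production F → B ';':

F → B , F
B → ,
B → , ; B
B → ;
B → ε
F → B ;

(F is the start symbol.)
PREDICT(F → B ';') = (FIRST(RHS) \ {ε}) ∪ (FOLLOW(F) if ε ∈ FIRST(RHS), i.e. RHS ⇒* ε)
FIRST(B) = { ',', ';', ε }
FIRST(B ';') = { ',', ';' }
ε ∉ FIRST(B ';'), so FOLLOW(F) is not added.
PREDICT(F → B ';') = { ',', ';' }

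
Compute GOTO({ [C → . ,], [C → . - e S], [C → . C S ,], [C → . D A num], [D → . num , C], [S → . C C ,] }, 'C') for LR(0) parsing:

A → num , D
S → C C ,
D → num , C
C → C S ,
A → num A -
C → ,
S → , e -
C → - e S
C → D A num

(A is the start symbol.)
GOTO(I, 'C') = CLOSURE({ [A → αX.β] : [A → α.Xβ] ∈ I, X = 'C' })

Items with dot before 'C', with the dot advanced:
  [C → . C S ,] → [C → C . S ,]
  [S → . C C ,] → [S → C . C ,]
Closure of the advanced items:
  [C → C . S ,] has the dot before S: add [S → . C C ,], [S → . , e -]
  [S → C . C ,] has the dot before C: add [C → . C S ,], [C → . ,], [C → . - e S], [C → . D A num]
  [C → . D A num] has the dot before D: add [D → . num , C]

GOTO = { [C → . ,], [C → . - e S], [C → . C S ,], [C → . D A num], [C → C . S ,], [D → . num , C], [S → . , e -], [S → . C C ,], [S → C . C ,] }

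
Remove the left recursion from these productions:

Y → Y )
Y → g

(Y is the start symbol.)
Y is directly left-recursive. The standard transformation for
  A → A α₁ | ... | A α_m | β₁ | ... | β_n
is
  A  → β₁ A' | ... | β_n A'
  A' → α₁ A' | ... | α_m A' | ε

Y → g becomes Y → g Y'
Y → Y ) becomes Y' → ) Y'
Add Y' → ε

Resulting grammar:
Y → g Y'
Y' → ) Y'
Y' → ε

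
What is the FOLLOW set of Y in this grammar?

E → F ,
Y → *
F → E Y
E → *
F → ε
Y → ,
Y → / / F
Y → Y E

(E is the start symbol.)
{ '*', ',' }

To compute FOLLOW(Y), find every occurrence of Y on a right-hand side N → α Y β: add FIRST(β) \ {ε}, and if β is empty or nullable also add FOLLOW(N). Iterate to a fixed point.

In F → E Y: Y is at the end, add FOLLOW(F)
In Y → Y E: Y is followed by E, add FIRST(E) \ {ε} = { '*', ',' }

The FOLLOW sets referred to above (computed the same way, to a fixed point):
  FOLLOW(F) = { '*', ',' }

Taking the union: FOLLOW(Y) = { '*', ',' }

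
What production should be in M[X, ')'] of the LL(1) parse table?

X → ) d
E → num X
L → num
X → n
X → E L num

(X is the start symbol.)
X → ) d

To find M[X, ')'], we find productions for X where ')' is in the predict set (PREDICT(N → α) = (FIRST(α) \ {ε}) ∪ (FOLLOW(N) if α ⇒* ε)).

Relevant sets:
  FIRST(E) = { 'num' }

X → ) d: PREDICT = { ')' }
  ')' is in predict set, so this production goes in M[X, ')']
X → n: PREDICT = { 'n' }
X → E L num: PREDICT = { 'num' }

M[X, ')'] = X → ) d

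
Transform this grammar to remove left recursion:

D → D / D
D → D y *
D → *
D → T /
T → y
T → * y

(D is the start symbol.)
D is directly left-recursive. The standard transformation for
  A → A α₁ | ... | A α_m | β₁ | ... | β_n
is
  A  → β₁ A' | ... | β_n A'
  A' → α₁ A' | ... | α_m A' | ε

D → * becomes D → * D'
D → T / becomes D → T / D'
D → D / D becomes D' → / D D'
D → D y * becomes D' → y * D'
Add D' → ε

Productions for other non-terminals are unchanged:
  T → y
  T → * y

Resulting grammar:
D → * D'
D → T / D'
D' → / D D'
D' → y * D'
D' → ε
T → y
T → * y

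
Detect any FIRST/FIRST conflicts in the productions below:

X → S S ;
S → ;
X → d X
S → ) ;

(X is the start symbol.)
No FIRST/FIRST conflicts.

A FIRST/FIRST conflict occurs when two productions N → α and N → β for the same non-terminal have FIRST(α) ∩ FIRST(β) ≠ ∅ (with ε ∈ FIRST of a nullable right-hand side, so two nullable alternatives also conflict).

FIRST sets of the non-terminals at (or reachable through a nullable prefix from) the front of some alternative:
  FIRST(S) = { ')', ';' }

Productions for X:
  X → S S ;: FIRST = { ')', ';' }
  X → d X: FIRST = { 'd' }
Productions for S:
  S → ;: FIRST = { ';' }
  S → ) ;: FIRST = { ')' }

All alternatives of each non-terminal have pairwise disjoint FIRST sets.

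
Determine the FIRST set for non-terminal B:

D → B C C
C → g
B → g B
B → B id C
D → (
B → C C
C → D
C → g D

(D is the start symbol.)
FIRST sets of the other non-terminals involved (by the same procedure, iterated to a fixed point):
  FIRST(C) = { '(', 'g' }

From B → g B:
  - g is a terminal: add 'g' and stop
From B → B id C:
  - B is the symbol being defined: contributes nothing new
    B is not nullable, so stop
From B → C C:
  - C is a non-terminal: add FIRST(C) \ {ε} = { '(', 'g' }
    C is not nullable, so stop

Collecting: FIRST(B) = { '(', 'g' }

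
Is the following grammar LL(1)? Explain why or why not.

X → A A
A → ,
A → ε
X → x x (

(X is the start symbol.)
A grammar is LL(1) if for each non-terminal N with multiple productions, the predict sets of those productions are pairwise disjoint, where PREDICT(N → α) = (FIRST(α) \ {ε}) ∪ (FOLLOW(N) if α ⇒* ε).

Relevant sets:
  FIRST(A) = { ',', ε }
  FOLLOW(X) = { $ }
  FOLLOW(A) = { $, ',' }

For X:
  PREDICT(X → A A) = { $, ',' }
  PREDICT(X → x x '(') = { 'x' }
For A:
  PREDICT(A → ',') = { ',' }
  PREDICT(A → ε) = { $, ',' }

Conflict found: Predict set conflict for A: { ',' }
The grammar is NOT LL(1).

Answer: No. Predict set conflict for A: { ',' }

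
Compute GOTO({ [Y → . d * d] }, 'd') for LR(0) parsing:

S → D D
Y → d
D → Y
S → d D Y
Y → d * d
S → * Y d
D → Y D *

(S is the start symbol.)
{ [Y → d . * d] }

GOTO(I, 'd') = CLOSURE({ [A → αX.β] : [A → α.Xβ] ∈ I, X = 'd' })

Items with dot before 'd', with the dot advanced:
  [Y → . d * d] → [Y → d . * d]
Closure adds nothing (no advanced item has the dot before a non-terminal).

GOTO = { [Y → d . * d] }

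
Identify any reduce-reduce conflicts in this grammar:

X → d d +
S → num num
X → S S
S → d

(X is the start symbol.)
No reduce-reduce conflicts

A reduce-reduce conflict occurs when an LR(0) state has two complete items [A → α .] and [B → β .] — both call for a reduction, and with no lookahead the parser cannot choose between them.

Augment with X' → X and build the canonical LR(0) collection (I0 = CLOSURE({[X' → . X]}), then GOTO on every symbol after a dot until no new states appear). It has 10 states:
  I0: { [S → . d], [S → . num num], [X → . S S], [X → . d d +], [X' → . X] }  — shift
  I1: { [S → . d], [S → . num num], [X → S . S] }  — shift
  I2: { [X' → X .] }  — accept
  I3: { [S → d .], [X → d . d +] }  — shift, reduce
  I4: { [S → num . num] }  — shift
  I5: { [S → num num .] }  — reduce
  I6: { [X → d d . +] }  — shift
  I7: { [X → d d + .] }  — reduce
  I8: { [X → S S .] }  — reduce
  I9: { [S → d .] }  — reduce

No state contains more than one complete item.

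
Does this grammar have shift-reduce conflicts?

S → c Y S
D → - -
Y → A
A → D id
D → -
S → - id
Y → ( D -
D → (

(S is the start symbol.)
Yes — I4: [D → ( .] vs [D → . (]; I5: [D → - .] vs [D → - . -]

A shift-reduce conflict occurs when an LR(0) state has both:
  - a complete (reduce) item [A → α .] (dot at the end), and
  - a shift item [B → β . c γ] (dot before a terminal).

Augment with S' → S and build the canonical LR(0) collection (I0 = CLOSURE({[S' → . S]}), then GOTO on every symbol after a dot until no new states appear). It has 16 states:
  I0: { [S → . - id], [S → . c Y S], [S' → . S] }  — shift
  I1: { [S → - . id] }  — shift
  I2: { [S' → S .] }  — accept
  I3: { [A → . D id], [D → . (], [D → . - -], [D → . -], [S → c . Y S], [Y → . ( D -], [Y → . A] }  — shift
  I4: { [D → ( .], [D → . (], [D → . - -], [D → . -], [Y → ( . D -] }  — shift, reduce
  I5: { [D → - . -], [D → - .] }  — shift, reduce
  I6: { [Y → A .] }  — reduce
  I7: { [A → D . id] }  — shift
  I8: { [S → . - id], [S → . c Y S], [S → c Y . S] }  — shift
  I9: { [S → c Y S .] }  — reduce
  I10: { [A → D id .] }  — reduce
  I11: { [D → - - .] }  — reduce
  I12: { [D → ( .] }  — reduce
  I13: { [Y → ( D . -] }  — shift
  I14: { [Y → ( D - .] }  — reduce
  I15: { [S → - id .] }  — reduce

I4 contains reduce item [D → ( .] and shift items [D → . (], [D → . -], [D → . - -] — shift-reduce conflict.
I5 contains reduce item [D → - .] and shift item [D → - . -] — shift-reduce conflict.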